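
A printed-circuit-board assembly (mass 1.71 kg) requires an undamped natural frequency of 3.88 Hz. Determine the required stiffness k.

1020 N/m

ω_n = 2πf_n = 2π × 3.88 = 24.38 rad/s.
k = m·ω_n² = 1.71 × 24.38² = 1.71 × 594.3 = 1016 N/m.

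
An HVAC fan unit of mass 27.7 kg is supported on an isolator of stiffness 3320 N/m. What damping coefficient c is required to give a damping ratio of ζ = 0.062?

37.6 N·s/m

c_c = 2√(k·m) = 2√(3320 × 27.7) = 606.5 N·s/m.
c = ζ·c_c = 0.062 × 606.5 = 37.60 N·s/m.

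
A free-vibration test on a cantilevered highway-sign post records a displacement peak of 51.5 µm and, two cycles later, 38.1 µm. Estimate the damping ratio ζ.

0.0240

Logarithmic decrement δ = (1/n)·ln(x₀/x_n) = (1/2)·ln(51.5/38.1) = (1/2)·ln(1.352) = 0.1507.
ζ = δ/√(4π² + δ²) = 0.1507/√(39.48 + 0.0227) = 0.1507/6.285 = 0.02398.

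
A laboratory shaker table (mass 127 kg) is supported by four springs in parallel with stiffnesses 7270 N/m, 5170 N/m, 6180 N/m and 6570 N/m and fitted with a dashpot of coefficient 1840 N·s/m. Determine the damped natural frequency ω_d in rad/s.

12.1 rad/s

Parallel springs add: k_eq = 7270 + 5170 + 6180 + 6570 = 25190 N/m.
ω_n = √(k_eq/m) = √(25190/127) = 14.08 rad/s.
Critical damping c_c = 2√(k_eq·m) = 2√(25190 × 127) = 3577 N·s/m, so ζ = c/c_c = 1840/3577 = 0.5144.
ω_d = ω_n√(1 − ζ²) = 14.08 × √(1 − 0.265) = 12.08 rad/s.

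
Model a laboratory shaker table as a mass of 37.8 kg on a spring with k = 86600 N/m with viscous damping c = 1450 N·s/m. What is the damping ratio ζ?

ω_n = √(k/m) = √(86600/37.8) = 47.86 rad/s.
Critical damping c_c = 2√(k·m) = 2√(86600 × 37.8) = 3619 N·s/m, so ζ = c/c_c = 1450/3619 = 0.4007.

0.401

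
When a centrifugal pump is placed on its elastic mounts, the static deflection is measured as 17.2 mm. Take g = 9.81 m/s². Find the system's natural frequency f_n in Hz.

ω_n = √(g/δ_st) = √(9.81/0.0172) = √570.3 = 23.88 rad/s.
f_n = ω_n/(2π) = 23.88/6.283 = 3.801 Hz.

3.80 Hz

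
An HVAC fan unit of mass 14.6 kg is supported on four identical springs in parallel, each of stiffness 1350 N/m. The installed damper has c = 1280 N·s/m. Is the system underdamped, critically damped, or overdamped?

Parallel springs add: k_eq = 4 × 1350 = 5400 N/m.
c_c = 2√(k_eq·m) = 561.6 N·s/m; ζ = c/c_c = 1280/561.6 = 2.28.
Since ζ > 1 the system is overdamped.

overdamped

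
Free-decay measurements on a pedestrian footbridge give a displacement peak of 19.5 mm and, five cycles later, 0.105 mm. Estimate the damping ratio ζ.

Logarithmic decrement δ = (1/n)·ln(x₀/x_n) = (1/5)·ln(19.5/0.105) = (1/5)·ln(185.7) = 1.045.
ζ = δ/√(4π² + δ²) = 1.045/√(39.48 + 1.09) = 1.045/6.369 = 0.1640.

0.164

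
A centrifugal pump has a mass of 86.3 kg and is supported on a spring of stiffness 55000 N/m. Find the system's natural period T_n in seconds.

ω_n = √(k/m) = √(55000/86.3) = √637.3 = 25.25 rad/s.
T_n = 2π/ω_n = 6.283/25.25 = 0.2489 s.

0.249 s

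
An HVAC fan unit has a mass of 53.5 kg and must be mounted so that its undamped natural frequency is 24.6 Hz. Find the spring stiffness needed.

1280000 N/m

ω_n = 2πf_n = 2π × 24.6 = 154.6 rad/s.
k = m·ω_n² = 53.5 × 154.6² = 53.5 × 23890 = 1278000 N/m.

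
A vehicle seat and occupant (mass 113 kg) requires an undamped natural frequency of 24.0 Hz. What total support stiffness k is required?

2570000 N/m

ω_n = 2πf_n = 2π × 24.0 = 150.8 rad/s.
k = m·ω_n² = 113 × 150.8² = 113 × 22740 = 2570000 N/m.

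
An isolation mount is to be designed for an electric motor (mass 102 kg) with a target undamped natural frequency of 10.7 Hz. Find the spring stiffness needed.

ω_n = 2πf_n = 2π × 10.7 = 67.23 rad/s.
k = m·ω_n² = 102 × 67.23² = 102 × 4520 = 461000 N/m.

461000 N/m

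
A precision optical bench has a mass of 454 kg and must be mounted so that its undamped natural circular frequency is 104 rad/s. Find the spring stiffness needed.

4910000 N/m

k = m·ω_n² = 454 × 104.0² = 454 × 10820 = 4910000 N/m.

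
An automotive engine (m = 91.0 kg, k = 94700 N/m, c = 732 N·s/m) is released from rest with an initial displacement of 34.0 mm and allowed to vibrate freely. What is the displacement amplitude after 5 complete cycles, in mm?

ζ = c/(2√(km)) = 732/(2√(94700 × 91.0)) = 732/5871 = 0.1247.
Logarithmic decrement δ = 2πζ/√(1 − ζ²) = 2π × 0.1247/√(1 − 0.0155) = 0.7895.
After n cycles, x_n/x₀ = e^(−nδ), so x_5 = 34.0 × e^(−5 × 0.7895) = 34.0 × 0.01930 = 0.6562 mm.

0.656 mm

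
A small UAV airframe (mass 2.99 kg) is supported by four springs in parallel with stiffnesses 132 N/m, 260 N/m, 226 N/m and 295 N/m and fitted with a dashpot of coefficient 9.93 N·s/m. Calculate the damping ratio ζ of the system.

Parallel springs add: k_eq = 132 + 260 + 226 + 295 = 913.0 N/m.
ω_n = √(k_eq/m) = √(913.0/2.99) = 17.47 rad/s.
Critical damping c_c = 2√(k_eq·m) = 2√(913.0 × 2.99) = 104.5 N·s/m, so ζ = c/c_c = 9.93/104.5 = 0.09503.

0.0950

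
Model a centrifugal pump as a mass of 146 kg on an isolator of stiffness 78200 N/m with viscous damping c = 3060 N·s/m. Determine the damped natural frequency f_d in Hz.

3.28 Hz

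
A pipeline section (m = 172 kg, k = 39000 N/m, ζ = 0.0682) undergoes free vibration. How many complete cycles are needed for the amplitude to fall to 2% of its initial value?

Logarithmic decrement δ = 2πζ/√(1 − ζ²) = 2π × 0.06820/√(1 − 0.00465) = 0.4295.
x_n/x₀ = e^(−nδ) ≤ 0.02; take ln: n ≥ ln(1/0.02)/δ = 3.912/0.4295 = 9.108.
So 10 complete cycles are required.

10 cycles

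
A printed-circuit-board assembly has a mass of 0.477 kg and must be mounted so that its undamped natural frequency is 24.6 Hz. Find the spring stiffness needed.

ω_n = 2πf_n = 2π × 24.6 = 154.6 rad/s.
k = m·ω_n² = 0.477 × 154.6² = 0.477 × 23890 = 11400 N/m.

11400 N/m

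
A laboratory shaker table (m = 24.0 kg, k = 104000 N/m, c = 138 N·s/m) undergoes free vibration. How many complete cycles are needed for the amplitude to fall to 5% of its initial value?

11 cycles

ζ = c/(2√(km)) = 138/(2√(104000 × 24.0)) = 138/3160 = 0.04367.
Logarithmic decrement δ = 2πζ/√(1 − ζ²) = 2π × 0.04367/√(1 − 0.00191) = 0.2747.
x_n/x₀ = e^(−nδ) ≤ 0.05; take ln: n ≥ ln(1/0.05)/δ = 2.996/0.2747 = 10.91.
So 11 complete cycles are required.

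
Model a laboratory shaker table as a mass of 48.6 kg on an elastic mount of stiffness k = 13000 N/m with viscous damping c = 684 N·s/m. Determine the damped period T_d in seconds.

ω_n = √(k/m) = √(13000/48.6) = 16.36 rad/s.
Critical damping c_c = 2√(k·m) = 2√(13000 × 48.6) = 1590 N·s/m, so ζ = c/c_c = 684/1590 = 0.4303.
ω_d = ω_n√(1 − ζ²) = 16.36 × √(1 − 0.185) = 14.76 rad/s.
T_d = 2π/ω_d = 0.4256 s.

0.426 s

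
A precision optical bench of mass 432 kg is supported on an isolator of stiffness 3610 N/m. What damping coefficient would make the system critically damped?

2500 N·s/m

c_c = 2√(k·m) = 2√(3610 × 432) = 2 × 1249 = 2498 N·s/m.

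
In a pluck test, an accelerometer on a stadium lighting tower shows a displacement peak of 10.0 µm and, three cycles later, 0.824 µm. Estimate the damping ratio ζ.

0.131

Logarithmic decrement δ = (1/n)·ln(x₀/x_n) = (1/3)·ln(10.0/0.824) = (1/3)·ln(12.14) = 0.8321.
ζ = δ/√(4π² + δ²) = 0.8321/√(39.48 + 0.692) = 0.8321/6.338 = 0.1313.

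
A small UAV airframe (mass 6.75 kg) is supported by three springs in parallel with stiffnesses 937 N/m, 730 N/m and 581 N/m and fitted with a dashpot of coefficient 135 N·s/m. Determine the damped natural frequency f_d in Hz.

Parallel springs add: k_eq = 937 + 730 + 581 = 2248 N/m.
ω_n = √(k_eq/m) = √(2248/6.75) = 18.25 rad/s.
Critical damping c_c = 2√(k_eq·m) = 2√(2248 × 6.75) = 246.4 N·s/m, so ζ = c/c_c = 135/246.4 = 0.5480.
ω_d = ω_n√(1 − ζ²) = 18.25 × √(1 − 0.300) = 15.27 rad/s.
f_d = ω_d/(2π) = 2.430 Hz.

2.43 Hz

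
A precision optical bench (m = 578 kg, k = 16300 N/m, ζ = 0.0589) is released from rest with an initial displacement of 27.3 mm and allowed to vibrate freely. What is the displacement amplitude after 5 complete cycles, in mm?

Logarithmic decrement δ = 2πζ/√(1 − ζ²) = 2π × 0.05890/√(1 − 0.00347) = 0.3707.
After n cycles, x_n/x₀ = e^(−nδ), so x_5 = 27.3 × e^(−5 × 0.3707) = 27.3 × 0.1567 = 4.277 mm.

4.28 mm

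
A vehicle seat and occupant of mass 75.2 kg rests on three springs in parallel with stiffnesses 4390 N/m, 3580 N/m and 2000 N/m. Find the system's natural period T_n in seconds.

Parallel springs add: k_eq = 4390 + 3580 + 2000 = 9970 N/m.
ω_n = √(k_eq/m) = √(9970/75.2) = √132.6 = 11.51 rad/s.
T_n = 2π/ω_n = 6.283/11.51 = 0.5457 s.

0.546 s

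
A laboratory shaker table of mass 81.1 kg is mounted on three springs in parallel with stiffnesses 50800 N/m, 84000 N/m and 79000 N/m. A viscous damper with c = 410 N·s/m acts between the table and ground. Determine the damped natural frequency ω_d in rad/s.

Parallel springs add: k_eq = 50800 + 84000 + 79000 = 213800 N/m.
ω_n = √(k_eq/m) = √(213800/81.1) = 51.34 rad/s.
Critical damping c_c = 2√(k_eq·m) = 2√(213800 × 81.1) = 8328 N·s/m, so ζ = c/c_c = 410/8328 = 0.04923.
ω_d = ω_n√(1 − ζ²) = 51.34 × √(1 − 0.00242) = 51.28 rad/s.

51.3 rad/s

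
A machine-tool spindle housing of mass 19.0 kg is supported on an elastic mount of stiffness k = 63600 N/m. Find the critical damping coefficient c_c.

c_c = 2√(k·m) = 2√(63600 × 19.0) = 2 × 1099 = 2199 N·s/m.

2200 N·s/m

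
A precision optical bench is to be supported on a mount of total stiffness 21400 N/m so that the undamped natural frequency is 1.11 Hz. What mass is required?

440 kg

ω_n = 2πf_n = 2π × 1.11 = 6.974 rad/s.
m = k/ω_n² = 21400/6.974² = 21400/48.64 = 440.0 kg.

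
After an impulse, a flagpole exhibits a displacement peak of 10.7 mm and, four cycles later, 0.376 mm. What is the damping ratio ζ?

0.132

Logarithmic decrement δ = (1/n)·ln(x₀/x_n) = (1/4)·ln(10.7/0.376) = (1/4)·ln(28.46) = 0.8371.
ζ = δ/√(4π² + δ²) = 0.8371/√(39.48 + 0.701) = 0.8371/6.339 = 0.1321.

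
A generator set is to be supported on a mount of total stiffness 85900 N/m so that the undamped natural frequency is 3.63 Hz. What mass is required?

ω_n = 2πf_n = 2π × 3.63 = 22.81 rad/s.
m = k/ω_n² = 85900/22.81² = 85900/520.2 = 165.1 kg.

165 kg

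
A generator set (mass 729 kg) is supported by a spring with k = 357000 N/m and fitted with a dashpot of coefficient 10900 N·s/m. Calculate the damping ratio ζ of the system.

ω_n = √(k/m) = √(357000/729) = 22.13 rad/s.
Critical damping c_c = 2√(k·m) = 2√(357000 × 729) = 32260 N·s/m, so ζ = c/c_c = 10900/32260 = 0.3378.

0.338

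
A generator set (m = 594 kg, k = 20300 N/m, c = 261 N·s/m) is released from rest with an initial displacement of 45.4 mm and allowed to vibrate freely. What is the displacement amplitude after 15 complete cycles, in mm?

1.31 mm

ζ = c/(2√(km)) = 261/(2√(20300 × 594)) = 261/6945 = 0.03758.
Logarithmic decrement δ = 2πζ/√(1 − ζ²) = 2π × 0.03758/√(1 − 0.00141) = 0.2363.
After n cycles, x_n/x₀ = e^(−nδ), so x_15 = 45.4 × e^(−15 × 0.2363) = 45.4 × 0.02888 = 1.311 mm.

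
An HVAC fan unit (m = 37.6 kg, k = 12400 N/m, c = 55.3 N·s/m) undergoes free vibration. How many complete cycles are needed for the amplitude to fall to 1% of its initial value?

ζ = c/(2√(km)) = 55.3/(2√(12400 × 37.6)) = 55.3/1366 = 0.04049.
Logarithmic decrement δ = 2πζ/√(1 − ζ²) = 2π × 0.04049/√(1 − 0.00164) = 0.2546.
x_n/x₀ = e^(−nδ) ≤ 0.01; take ln: n ≥ ln(1/0.01)/δ = 4.605/0.2546 = 18.09.
So 19 complete cycles are required.

19 cycles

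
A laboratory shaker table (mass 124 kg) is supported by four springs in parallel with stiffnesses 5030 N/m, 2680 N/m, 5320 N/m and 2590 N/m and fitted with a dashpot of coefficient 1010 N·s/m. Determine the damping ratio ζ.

0.363

Parallel springs add: k_eq = 5030 + 2680 + 5320 + 2590 = 15620 N/m.
ω_n = √(k_eq/m) = √(15620/124) = 11.22 rad/s.
Critical damping c_c = 2√(k_eq·m) = 2√(15620 × 124) = 2783 N·s/m, so ζ = c/c_c = 1010/2783 = 0.3629.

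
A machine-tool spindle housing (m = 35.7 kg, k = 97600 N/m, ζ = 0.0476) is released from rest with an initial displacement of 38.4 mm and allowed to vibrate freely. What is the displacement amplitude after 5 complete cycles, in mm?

Logarithmic decrement δ = 2πζ/√(1 − ζ²) = 2π × 0.04760/√(1 − 0.00227) = 0.2994.
After n cycles, x_n/x₀ = e^(−nδ), so x_5 = 38.4 × e^(−5 × 0.2994) = 38.4 × 0.2238 = 8.593 mm.

8.59 mm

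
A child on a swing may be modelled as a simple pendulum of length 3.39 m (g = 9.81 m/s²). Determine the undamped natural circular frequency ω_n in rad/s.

1.70 rad/s

For a simple pendulum ω_n = √(g/L) = √(9.81/3.39) = √2.894 = 1.701 rad/s.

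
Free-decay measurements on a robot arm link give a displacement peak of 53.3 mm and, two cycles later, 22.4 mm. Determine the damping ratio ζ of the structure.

Logarithmic decrement δ = (1/n)·ln(x₀/x_n) = (1/2)·ln(53.3/22.4) = (1/2)·ln(2.379) = 0.4334.
ζ = δ/√(4π² + δ²) = 0.4334/√(39.48 + 0.188) = 0.4334/6.298 = 0.06882.

0.0688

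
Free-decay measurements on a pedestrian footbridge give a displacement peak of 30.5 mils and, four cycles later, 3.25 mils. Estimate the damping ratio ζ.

0.0887

Logarithmic decrement δ = (1/n)·ln(x₀/x_n) = (1/4)·ln(30.5/3.25) = (1/4)·ln(9.385) = 0.5598.
ζ = δ/√(4π² + δ²) = 0.5598/√(39.48 + 0.313) = 0.5598/6.308 = 0.08874.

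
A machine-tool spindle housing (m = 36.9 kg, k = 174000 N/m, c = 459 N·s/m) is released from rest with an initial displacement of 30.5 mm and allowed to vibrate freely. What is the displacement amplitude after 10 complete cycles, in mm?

ζ = c/(2√(km)) = 459/(2√(174000 × 36.9)) = 459/5068 = 0.09057.
Logarithmic decrement δ = 2πζ/√(1 − ζ²) = 2π × 0.09057/√(1 − 0.00820) = 0.5714.
After n cycles, x_n/x₀ = e^(−nδ), so x_10 = 30.5 × e^(−10 × 0.5714) = 30.5 × 0.003298 = 0.1006 mm.

0.101 mm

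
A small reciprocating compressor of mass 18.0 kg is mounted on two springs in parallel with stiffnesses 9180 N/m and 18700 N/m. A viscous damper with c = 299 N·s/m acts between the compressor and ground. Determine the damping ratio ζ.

0.211

Parallel springs add: k_eq = 9180 + 18700 = 27880 N/m.
ω_n = √(k_eq/m) = √(27880/18.0) = 39.36 rad/s.
Critical damping c_c = 2√(k_eq·m) = 2√(27880 × 18.0) = 1417 N·s/m, so ζ = c/c_c = 299/1417 = 0.2110.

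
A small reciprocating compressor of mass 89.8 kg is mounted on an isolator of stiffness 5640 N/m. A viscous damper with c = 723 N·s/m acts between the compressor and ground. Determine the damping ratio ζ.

ω_n = √(k/m) = √(5640/89.8) = 7.925 rad/s.
Critical damping c_c = 2√(k·m) = 2√(5640 × 89.8) = 1423 N·s/m, so ζ = c/c_c = 723/1423 = 0.5080.

0.508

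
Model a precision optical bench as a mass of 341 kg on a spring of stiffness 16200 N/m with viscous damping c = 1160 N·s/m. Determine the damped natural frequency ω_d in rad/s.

ω_n = √(k/m) = √(16200/341) = 6.893 rad/s.
Critical damping c_c = 2√(k·m) = 2√(16200 × 341) = 4701 N·s/m, so ζ = c/c_c = 1160/4701 = 0.2468.
ω_d = ω_n√(1 − ζ²) = 6.893 × √(1 − 0.0609) = 6.679 rad/s.

6.68 rad/s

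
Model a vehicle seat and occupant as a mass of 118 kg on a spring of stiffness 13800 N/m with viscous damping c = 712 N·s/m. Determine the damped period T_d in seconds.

0.605 s

ω_n = √(k/m) = √(13800/118) = 10.81 rad/s.
Critical damping c_c = 2√(k·m) = 2√(13800 × 118) = 2552 N·s/m, so ζ = c/c_c = 712/2552 = 0.2790.
ω_d = ω_n√(1 − ζ²) = 10.81 × √(1 − 0.0778) = 10.38 rad/s.
T_d = 2π/ω_d = 0.6050 s.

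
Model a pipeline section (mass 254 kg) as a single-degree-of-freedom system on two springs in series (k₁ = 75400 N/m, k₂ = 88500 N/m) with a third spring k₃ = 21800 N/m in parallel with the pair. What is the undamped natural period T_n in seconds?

0.401 s

Series pair: k_s = k₁k₂/(k₁+k₂) = (75400)(88500)/(75400 + 88500) = 40710 N/m. In parallel with k₃: k_eq = 40710 + 21800 = 62510 N/m.
ω_n = √(k_eq/m) = √(62510/254) = √246.1 = 15.69 rad/s.
T_n = 2π/ω_n = 6.283/15.69 = 0.4005 s.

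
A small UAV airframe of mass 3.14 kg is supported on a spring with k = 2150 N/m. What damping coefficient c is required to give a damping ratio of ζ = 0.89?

146 N·s/m

c_c = 2√(k·m) = 2√(2150 × 3.14) = 164.3 N·s/m.
c = ζ·c_c = 0.89 × 164.3 = 146.3 N·s/m.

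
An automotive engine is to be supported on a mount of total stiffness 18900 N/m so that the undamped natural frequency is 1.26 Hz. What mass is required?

302 kg

ω_n = 2πf_n = 2π × 1.26 = 7.917 rad/s.
m = k/ω_n² = 18900/7.917² = 18900/62.68 = 301.6 kg.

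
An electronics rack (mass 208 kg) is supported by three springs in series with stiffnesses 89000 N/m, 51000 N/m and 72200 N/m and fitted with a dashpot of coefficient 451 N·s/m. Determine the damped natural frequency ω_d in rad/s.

Series springs: 1/k_eq = 1/89000 + 1/51000 + 1/72200 = 4.469×10^-5, so k_eq = 22370 N/m.
ω_n = √(k_eq/m) = √(22370/208) = 10.37 rad/s.
Critical damping c_c = 2√(k_eq·m) = 2√(22370 × 208) = 4315 N·s/m, so ζ = c/c_c = 451/4315 = 0.1045.
ω_d = ω_n√(1 − ζ²) = 10.37 × √(1 − 0.0109) = 10.31 rad/s.

10.3 rad/s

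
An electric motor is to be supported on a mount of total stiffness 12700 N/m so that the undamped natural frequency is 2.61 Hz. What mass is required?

47.2 kg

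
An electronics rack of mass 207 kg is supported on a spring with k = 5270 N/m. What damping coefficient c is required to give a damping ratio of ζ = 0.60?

c_c = 2√(k·m) = 2√(5270 × 207) = 2089 N·s/m.
c = ζ·c_c = 0.60 × 2089 = 1253 N·s/m.

1250 N·s/m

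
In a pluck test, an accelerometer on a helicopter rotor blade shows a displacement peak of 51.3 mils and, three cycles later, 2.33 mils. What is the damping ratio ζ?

0.162

Logarithmic decrement δ = (1/n)·ln(x₀/x_n) = (1/3)·ln(51.3/2.33) = (1/3)·ln(22.02) = 1.031.
ζ = δ/√(4π² + δ²) = 1.031/√(39.48 + 1.06) = 1.031/6.367 = 0.1619.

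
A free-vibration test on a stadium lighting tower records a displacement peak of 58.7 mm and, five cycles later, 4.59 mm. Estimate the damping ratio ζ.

0.0809

Logarithmic decrement δ = (1/n)·ln(x₀/x_n) = (1/5)·ln(58.7/4.59) = (1/5)·ln(12.79) = 0.5097.
ζ = δ/√(4π² + δ²) = 0.5097/√(39.48 + 0.260) = 0.5097/6.304 = 0.08086.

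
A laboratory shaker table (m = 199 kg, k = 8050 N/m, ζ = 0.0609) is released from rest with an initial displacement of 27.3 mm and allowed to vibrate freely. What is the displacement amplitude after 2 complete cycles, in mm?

Logarithmic decrement δ = 2πζ/√(1 − ζ²) = 2π × 0.06090/√(1 − 0.00371) = 0.3834.
After n cycles, x_n/x₀ = e^(−nδ), so x_2 = 27.3 × e^(−2 × 0.3834) = 27.3 × 0.4645 = 12.68 mm.

12.7 mm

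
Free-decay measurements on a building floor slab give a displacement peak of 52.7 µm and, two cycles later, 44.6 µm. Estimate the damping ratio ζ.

0.0133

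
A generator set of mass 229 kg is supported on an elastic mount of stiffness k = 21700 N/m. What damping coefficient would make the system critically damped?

4460 N·s/m

c_c = 2√(k·m) = 2√(21700 × 229) = 2 × 2229 = 4458 N·s/m.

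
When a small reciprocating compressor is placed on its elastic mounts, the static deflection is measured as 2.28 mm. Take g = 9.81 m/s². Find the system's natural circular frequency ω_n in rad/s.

65.6 rad/s

ω_n = √(g/δ_st) = √(9.81/0.00228) = √4303 = 65.59 rad/s.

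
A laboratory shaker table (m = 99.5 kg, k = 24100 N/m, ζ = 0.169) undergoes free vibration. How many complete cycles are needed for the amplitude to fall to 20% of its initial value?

2 cycles

Logarithmic decrement δ = 2πζ/√(1 − ζ²) = 2π × 0.1690/√(1 − 0.0286) = 1.077.
x_n/x₀ = e^(−nδ) ≤ 0.2; take ln: n ≥ ln(1/0.2)/δ = 1.609/1.077 = 1.494.
So 2 complete cycles are required.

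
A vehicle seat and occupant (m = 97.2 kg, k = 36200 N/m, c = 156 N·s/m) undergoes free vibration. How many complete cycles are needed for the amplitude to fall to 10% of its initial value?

ζ = c/(2√(km)) = 156/(2√(36200 × 97.2)) = 156/3752 = 0.04158.
Logarithmic decrement δ = 2πζ/√(1 − ζ²) = 2π × 0.04158/√(1 − 0.00173) = 0.2615.
x_n/x₀ = e^(−nδ) ≤ 0.1; take ln: n ≥ ln(1/0.1)/δ = 2.303/0.2615 = 8.805.
So 9 complete cycles are required.

9 cycles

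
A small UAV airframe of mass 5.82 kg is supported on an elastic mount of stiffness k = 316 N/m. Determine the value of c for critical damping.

c_c = 2√(k·m) = 2√(316.0 × 5.82) = 2 × 42.88 = 85.77 N·s/m.

85.8 N·s/m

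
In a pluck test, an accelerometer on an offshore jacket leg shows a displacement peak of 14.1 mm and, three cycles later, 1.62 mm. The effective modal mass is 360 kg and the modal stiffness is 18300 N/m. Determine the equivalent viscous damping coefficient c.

Logarithmic decrement δ = (1/n)·ln(x₀/x_n) = (1/3)·ln(14.1/1.62) = (1/3)·ln(8.704) = 0.7212.
ζ = δ/√(4π² + δ²) = 0.7212/√(39.48 + 0.520) = 0.7212/6.324 = 0.1140.
c = ζ · 2√(km) = 0.1140 × 2√(18300 × 360) = 0.1140 × 5133 = 585.4 N·s/m.

585 N·s/m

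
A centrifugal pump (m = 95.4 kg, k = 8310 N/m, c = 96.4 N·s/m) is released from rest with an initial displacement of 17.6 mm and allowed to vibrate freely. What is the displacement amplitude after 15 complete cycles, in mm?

0.106 mm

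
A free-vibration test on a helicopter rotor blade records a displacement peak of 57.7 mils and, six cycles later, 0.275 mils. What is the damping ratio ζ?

0.140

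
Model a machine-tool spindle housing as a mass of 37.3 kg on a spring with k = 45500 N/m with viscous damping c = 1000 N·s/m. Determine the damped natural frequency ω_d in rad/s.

32.3 rad/s

ω_n = √(k/m) = √(45500/37.3) = 34.93 rad/s.
Critical damping c_c = 2√(k·m) = 2√(45500 × 37.3) = 2605 N·s/m, so ζ = c/c_c = 1000/2605 = 0.3838.
ω_d = ω_n√(1 − ζ²) = 34.93 × √(1 − 0.147) = 32.25 rad/s.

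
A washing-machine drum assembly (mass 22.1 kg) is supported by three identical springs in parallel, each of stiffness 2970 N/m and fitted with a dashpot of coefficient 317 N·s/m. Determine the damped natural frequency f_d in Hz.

2.98 Hz

Parallel springs add: k_eq = 3 × 2970 = 8910 N/m.
ω_n = √(k_eq/m) = √(8910/22.1) = 20.08 rad/s.
Critical damping c_c = 2√(k_eq·m) = 2√(8910 × 22.1) = 887.5 N·s/m, so ζ = c/c_c = 317/887.5 = 0.3572.
ω_d = ω_n√(1 − ζ²) = 20.08 × √(1 − 0.128) = 18.75 rad/s.
f_d = ω_d/(2π) = 2.985 Hz.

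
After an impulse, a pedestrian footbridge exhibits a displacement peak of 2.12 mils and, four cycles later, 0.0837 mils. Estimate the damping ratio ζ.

0.128

Logarithmic decrement δ = (1/n)·ln(x₀/x_n) = (1/4)·ln(2.12/0.0837) = (1/4)·ln(25.33) = 0.8080.
ζ = δ/√(4π² + δ²) = 0.8080/√(39.48 + 0.653) = 0.8080/6.335 = 0.1275.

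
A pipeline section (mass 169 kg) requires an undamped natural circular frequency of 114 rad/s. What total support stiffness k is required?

2200000 N/m

k = m·ω_n² = 169 × 114.0² = 169 × 13000 = 2196000 N/m.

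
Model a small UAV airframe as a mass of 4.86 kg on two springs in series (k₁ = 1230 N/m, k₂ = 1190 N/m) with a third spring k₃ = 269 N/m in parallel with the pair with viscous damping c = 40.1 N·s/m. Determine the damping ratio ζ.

0.308

Series pair: k_s = k₁k₂/(k₁+k₂) = (1230)(1190)/(1230 + 1190) = 604.8 N/m. In parallel with k₃: k_eq = 604.8 + 269 = 873.8 N/m.
ω_n = √(k_eq/m) = √(873.8/4.86) = 13.41 rad/s.
Critical damping c_c = 2√(k_eq·m) = 2√(873.8 × 4.86) = 130.3 N·s/m, so ζ = c/c_c = 40.1/130.3 = 0.3077.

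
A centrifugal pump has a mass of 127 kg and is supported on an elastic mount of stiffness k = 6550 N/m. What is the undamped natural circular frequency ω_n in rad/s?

7.18 rad/s

ω_n = √(k/m) = √(6550/127) = √51.57 = 7.182 rad/s.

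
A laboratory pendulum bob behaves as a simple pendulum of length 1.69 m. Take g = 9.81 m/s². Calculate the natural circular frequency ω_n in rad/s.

2.41 rad/s

For a simple pendulum ω_n = √(g/L) = √(9.81/1.69) = √5.805 = 2.409 rad/s.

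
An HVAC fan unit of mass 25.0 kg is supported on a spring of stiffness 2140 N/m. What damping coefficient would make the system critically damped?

463 N·s/m

c_c = 2√(k·m) = 2√(2140 × 25.0) = 2 × 231.3 = 462.6 N·s/m.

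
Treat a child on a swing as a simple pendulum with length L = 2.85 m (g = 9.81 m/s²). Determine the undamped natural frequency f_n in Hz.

For a simple pendulum ω_n = √(g/L) = √(9.81/2.85) = √3.442 = 1.855 rad/s.
f_n = ω_n/(2π) = 1.855/6.283 = 0.2953 Hz.

0.295 Hz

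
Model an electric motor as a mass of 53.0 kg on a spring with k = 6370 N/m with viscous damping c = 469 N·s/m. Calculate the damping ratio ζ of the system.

0.404

ω_n = √(k/m) = √(6370/53.0) = 10.96 rad/s.
Critical damping c_c = 2√(k·m) = 2√(6370 × 53.0) = 1162 N·s/m, so ζ = c/c_c = 469/1162 = 0.4036.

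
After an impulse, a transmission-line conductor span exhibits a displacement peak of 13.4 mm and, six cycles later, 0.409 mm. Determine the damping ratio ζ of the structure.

Logarithmic decrement δ = (1/n)·ln(x₀/x_n) = (1/6)·ln(13.4/0.409) = (1/6)·ln(32.76) = 0.5815.
ζ = δ/√(4π² + δ²) = 0.5815/√(39.48 + 0.338) = 0.5815/6.310 = 0.09216.

0.0922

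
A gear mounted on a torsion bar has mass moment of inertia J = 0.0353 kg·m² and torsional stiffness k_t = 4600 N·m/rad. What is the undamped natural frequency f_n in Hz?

ω_n = √(k_t/J) = √(4600/0.0353) = √130300 = 361.0 rad/s.
f_n = ω_n/(2π) = 361.0/6.283 = 57.45 Hz.

57.5 Hz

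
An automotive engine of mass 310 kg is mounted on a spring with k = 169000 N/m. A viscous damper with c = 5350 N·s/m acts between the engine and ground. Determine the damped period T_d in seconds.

ω_n = √(k/m) = √(169000/310) = 23.35 rad/s.
Critical damping c_c = 2√(k·m) = 2√(169000 × 310) = 14480 N·s/m, so ζ = c/c_c = 5350/14480 = 0.3696.
ω_d = ω_n√(1 − ζ²) = 23.35 × √(1 − 0.137) = 21.70 rad/s.
T_d = 2π/ω_d = 0.2896 s.

0.290 s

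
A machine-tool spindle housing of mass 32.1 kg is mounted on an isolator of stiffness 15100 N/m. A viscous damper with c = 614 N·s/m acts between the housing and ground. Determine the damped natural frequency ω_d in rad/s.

ω_n = √(k/m) = √(15100/32.1) = 21.69 rad/s.
Critical damping c_c = 2√(k·m) = 2√(15100 × 32.1) = 1392 N·s/m, so ζ = c/c_c = 614/1392 = 0.4410.
ω_d = ω_n√(1 − ζ²) = 21.69 × √(1 − 0.194) = 19.47 rad/s.

19.5 rad/s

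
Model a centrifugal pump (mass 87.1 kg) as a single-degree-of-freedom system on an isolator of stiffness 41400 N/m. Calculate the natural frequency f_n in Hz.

3.47 Hz

ω_n = √(k/m) = √(41400/87.1) = √475.3 = 21.80 rad/s.
f_n = ω_n/(2π) = 21.80/6.283 = 3.470 Hz.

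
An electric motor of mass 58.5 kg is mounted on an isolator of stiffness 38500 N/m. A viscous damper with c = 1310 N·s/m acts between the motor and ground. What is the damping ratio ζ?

ω_n = √(k/m) = √(38500/58.5) = 25.65 rad/s.
Critical damping c_c = 2√(k·m) = 2√(38500 × 58.5) = 3001 N·s/m, so ζ = c/c_c = 1310/3001 = 0.4364.

0.436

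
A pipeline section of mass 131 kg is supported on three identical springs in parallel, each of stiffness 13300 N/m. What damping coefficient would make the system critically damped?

Parallel springs add: k_eq = 3 × 13300 = 39900 N/m.
c_c = 2√(k_eq·m) = 2√(39900 × 131) = 2 × 2286 = 4572 N·s/m.

4570 N·s/m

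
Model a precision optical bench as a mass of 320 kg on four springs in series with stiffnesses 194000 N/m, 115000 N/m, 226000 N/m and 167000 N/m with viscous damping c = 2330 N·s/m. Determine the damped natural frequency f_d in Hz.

1.71 Hz

Series springs: 1/k_eq = 1/194000 + 1/115000 + 1/226000 + 1/167000 = 2.426×10^-5, so k_eq = 41210 N/m.
ω_n = √(k_eq/m) = √(41210/320) = 11.35 rad/s.
Critical damping c_c = 2√(k_eq·m) = 2√(41210 × 320) = 7263 N·s/m, so ζ = c/c_c = 2330/7263 = 0.3208.
ω_d = ω_n√(1 − ζ²) = 11.35 × √(1 − 0.103) = 10.75 rad/s.
f_d = ω_d/(2π) = 1.711 Hz.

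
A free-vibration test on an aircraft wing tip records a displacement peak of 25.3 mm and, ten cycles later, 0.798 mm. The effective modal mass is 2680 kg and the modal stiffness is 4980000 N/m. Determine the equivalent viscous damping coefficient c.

Logarithmic decrement δ = (1/n)·ln(x₀/x_n) = (1/10)·ln(25.3/0.798) = (1/10)·ln(31.70) = 0.3456.
ζ = δ/√(4π² + δ²) = 0.3456/√(39.48 + 0.119) = 0.3456/6.293 = 0.05493.
c = ζ · 2√(km) = 0.05493 × 2√(4980000 × 2680) = 0.05493 × 231100 = 12690 N·s/m.

12700 N·s/m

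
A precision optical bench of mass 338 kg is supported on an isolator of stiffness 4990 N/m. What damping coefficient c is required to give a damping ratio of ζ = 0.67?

1740 N·s/m

c_c = 2√(k·m) = 2√(4990 × 338) = 2597 N·s/m.
c = ζ·c_c = 0.67 × 2597 = 1740 N·s/m.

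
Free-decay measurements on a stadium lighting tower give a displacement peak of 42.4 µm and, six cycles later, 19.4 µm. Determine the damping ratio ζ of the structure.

Logarithmic decrement δ = (1/n)·ln(x₀/x_n) = (1/6)·ln(42.4/19.4) = (1/6)·ln(2.186) = 0.1303.
ζ = δ/√(4π² + δ²) = 0.1303/√(39.48 + 0.0170) = 0.1303/6.285 = 0.02074.

0.0207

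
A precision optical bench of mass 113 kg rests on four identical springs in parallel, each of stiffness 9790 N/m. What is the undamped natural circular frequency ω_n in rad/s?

18.6 rad/s

Parallel springs add: k_eq = 4 × 9790 = 39160 N/m.
ω_n = √(k_eq/m) = √(39160/113) = √346.5 = 18.62 rad/s.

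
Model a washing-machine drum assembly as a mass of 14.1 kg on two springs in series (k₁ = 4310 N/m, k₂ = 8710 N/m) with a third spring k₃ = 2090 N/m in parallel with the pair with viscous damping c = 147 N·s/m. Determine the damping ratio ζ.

Series pair: k_s = k₁k₂/(k₁+k₂) = (4310)(8710)/(4310 + 8710) = 2883 N/m. In parallel with k₃: k_eq = 2883 + 2090 = 4973 N/m.
ω_n = √(k_eq/m) = √(4973/14.1) = 18.78 rad/s.
Critical damping c_c = 2√(k_eq·m) = 2√(4973 × 14.1) = 529.6 N·s/m, so ζ = c/c_c = 147/529.6 = 0.2776.

0.278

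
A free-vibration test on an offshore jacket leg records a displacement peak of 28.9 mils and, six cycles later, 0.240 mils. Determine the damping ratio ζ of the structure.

0.126

Logarithmic decrement δ = (1/n)·ln(x₀/x_n) = (1/6)·ln(28.9/0.240) = (1/6)·ln(120.4) = 0.7985.
ζ = δ/√(4π² + δ²) = 0.7985/√(39.48 + 0.638) = 0.7985/6.334 = 0.1261.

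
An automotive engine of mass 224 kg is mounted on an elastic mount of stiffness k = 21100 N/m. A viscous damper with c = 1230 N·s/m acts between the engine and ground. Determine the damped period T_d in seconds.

ω_n = √(k/m) = √(21100/224) = 9.705 rad/s.
Critical damping c_c = 2√(k·m) = 2√(21100 × 224) = 4348 N·s/m, so ζ = c/c_c = 1230/4348 = 0.2829.
ω_d = ω_n√(1 − ζ²) = 9.705 × √(1 − 0.0800) = 9.309 rad/s.
T_d = 2π/ω_d = 0.6750 s.

0.675 s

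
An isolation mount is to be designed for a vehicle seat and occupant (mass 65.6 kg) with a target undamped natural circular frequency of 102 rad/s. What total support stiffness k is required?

k = m·ω_n² = 65.6 × 102.0² = 65.6 × 10400 = 682500 N/m.

683000 N/m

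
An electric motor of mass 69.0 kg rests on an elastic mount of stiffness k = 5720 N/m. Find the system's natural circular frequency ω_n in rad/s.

9.10 rad/s

ω_n = √(k/m) = √(5720/69.0) = √82.90 = 9.105 rad/s.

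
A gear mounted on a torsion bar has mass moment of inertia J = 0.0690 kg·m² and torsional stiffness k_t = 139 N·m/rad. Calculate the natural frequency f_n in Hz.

7.14 Hz

ω_n = √(k_t/J) = √(139/0.0690) = √2014 = 44.88 rad/s.
f_n = ω_n/(2π) = 44.88/6.283 = 7.143 Hz.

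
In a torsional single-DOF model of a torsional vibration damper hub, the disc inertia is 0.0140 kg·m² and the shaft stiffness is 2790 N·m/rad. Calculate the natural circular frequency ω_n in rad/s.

ω_n = √(k_t/J) = √(2790/0.0140) = √199300 = 446.4 rad/s.

446 rad/s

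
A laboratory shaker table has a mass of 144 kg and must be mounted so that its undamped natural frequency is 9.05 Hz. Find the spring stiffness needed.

466000 N/m

ω_n = 2πf_n = 2π × 9.05 = 56.86 rad/s.
k = m·ω_n² = 144 × 56.86² = 144 × 3233 = 465600 N/m.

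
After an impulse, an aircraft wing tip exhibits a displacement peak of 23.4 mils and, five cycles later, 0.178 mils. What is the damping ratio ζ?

0.153

Logarithmic decrement δ = (1/n)·ln(x₀/x_n) = (1/5)·ln(23.4/0.178) = (1/5)·ln(131.5) = 0.9757.
ζ = δ/√(4π² + δ²) = 0.9757/√(39.48 + 0.952) = 0.9757/6.358 = 0.1535.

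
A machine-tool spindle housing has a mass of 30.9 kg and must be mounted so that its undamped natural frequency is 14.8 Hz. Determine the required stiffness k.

ω_n = 2πf_n = 2π × 14.8 = 92.99 rad/s.
k = m·ω_n² = 30.9 × 92.99² = 30.9 × 8647 = 267200 N/m.

267000 N/m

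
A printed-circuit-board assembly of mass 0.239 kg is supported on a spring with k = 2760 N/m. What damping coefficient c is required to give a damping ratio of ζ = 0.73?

c_c = 2√(k·m) = 2√(2760 × 0.239) = 51.37 N·s/m.
c = ζ·c_c = 0.73 × 51.37 = 37.50 N·s/m.

37.5 N·s/m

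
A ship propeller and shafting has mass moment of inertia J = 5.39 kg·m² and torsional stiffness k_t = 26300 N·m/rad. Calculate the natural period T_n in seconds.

0.0899 s

ω_n = √(k_t/J) = √(26300/5.39) = √4879 = 69.85 rad/s.
T_n = 2π/ω_n = 6.283/69.85 = 0.08995 s.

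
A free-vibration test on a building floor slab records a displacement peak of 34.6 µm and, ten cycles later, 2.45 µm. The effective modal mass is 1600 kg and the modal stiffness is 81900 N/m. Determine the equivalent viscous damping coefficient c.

Logarithmic decrement δ = (1/n)·ln(x₀/x_n) = (1/10)·ln(34.6/2.45) = (1/10)·ln(14.12) = 0.2648.
ζ = δ/√(4π² + δ²) = 0.2648/√(39.48 + 0.0701) = 0.2648/6.289 = 0.04210.
c = ζ · 2√(km) = 0.04210 × 2√(81900 × 1600) = 0.04210 × 22890 = 963.9 N·s/m.

964 N·s/m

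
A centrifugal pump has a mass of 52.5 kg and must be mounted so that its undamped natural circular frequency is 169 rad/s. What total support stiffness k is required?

k = m·ω_n² = 52.5 × 169.0² = 52.5 × 28560 = 1499000 N/m.

1500000 N/m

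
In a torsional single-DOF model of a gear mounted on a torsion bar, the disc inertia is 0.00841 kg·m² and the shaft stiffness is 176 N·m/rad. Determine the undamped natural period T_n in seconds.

0.0434 s

ω_n = √(k_t/J) = √(176/0.00841) = √20930 = 144.7 rad/s.
T_n = 2π/ω_n = 6.283/144.7 = 0.04343 s.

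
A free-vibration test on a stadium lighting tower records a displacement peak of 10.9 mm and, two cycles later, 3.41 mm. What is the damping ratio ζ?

Logarithmic decrement δ = (1/n)·ln(x₀/x_n) = (1/2)·ln(10.9/3.41) = (1/2)·ln(3.196) = 0.5810.
ζ = δ/√(4π² + δ²) = 0.5810/√(39.48 + 0.338) = 0.5810/6.310 = 0.09208.

0.0921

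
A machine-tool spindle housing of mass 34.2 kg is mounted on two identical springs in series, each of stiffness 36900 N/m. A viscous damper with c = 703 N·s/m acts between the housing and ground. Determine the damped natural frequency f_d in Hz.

Series springs: 1/k_eq = 2/36900, so k_eq = 36900/2 = 18450 N/m.
ω_n = √(k_eq/m) = √(18450/34.2) = 23.23 rad/s.
Critical damping c_c = 2√(k_eq·m) = 2√(18450 × 34.2) = 1589 N·s/m, so ζ = c/c_c = 703/1589 = 0.4425.
ω_d = ω_n√(1 − ζ²) = 23.23 × √(1 − 0.196) = 20.83 rad/s.
f_d = ω_d/(2π) = 3.315 Hz.

3.32 Hz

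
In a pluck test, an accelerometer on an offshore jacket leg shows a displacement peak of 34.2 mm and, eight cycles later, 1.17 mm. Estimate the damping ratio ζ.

0.0670

Logarithmic decrement δ = (1/n)·ln(x₀/x_n) = (1/8)·ln(34.2/1.17) = (1/8)·ln(29.23) = 0.4219.
ζ = δ/√(4π² + δ²) = 0.4219/√(39.48 + 0.178) = 0.4219/6.297 = 0.06700.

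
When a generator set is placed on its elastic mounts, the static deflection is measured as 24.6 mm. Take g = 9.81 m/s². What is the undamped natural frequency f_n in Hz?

ω_n = √(g/δ_st) = √(9.81/0.0246) = √398.8 = 19.97 rad/s.
f_n = ω_n/(2π) = 19.97/6.283 = 3.178 Hz.

3.18 Hz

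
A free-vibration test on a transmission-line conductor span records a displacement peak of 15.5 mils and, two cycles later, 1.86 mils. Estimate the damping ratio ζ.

Logarithmic decrement δ = (1/n)·ln(x₀/x_n) = (1/2)·ln(15.5/1.86) = (1/2)·ln(8.333) = 1.060.
ζ = δ/√(4π² + δ²) = 1.060/√(39.48 + 1.12) = 1.060/6.372 = 0.1664.

0.166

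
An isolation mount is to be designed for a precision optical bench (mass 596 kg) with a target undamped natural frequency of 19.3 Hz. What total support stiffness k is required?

8760000 N/m

ω_n = 2πf_n = 2π × 19.3 = 121.3 rad/s.
k = m·ω_n² = 596 × 121.3² = 596 × 14710 = 8764000 N/m.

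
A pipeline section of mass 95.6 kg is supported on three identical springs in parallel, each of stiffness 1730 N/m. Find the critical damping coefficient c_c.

1410 N·s/m

Parallel springs add: k_eq = 3 × 1730 = 5190 N/m.
c_c = 2√(k_eq·m) = 2√(5190 × 95.6) = 2 × 704.4 = 1409 N·s/m.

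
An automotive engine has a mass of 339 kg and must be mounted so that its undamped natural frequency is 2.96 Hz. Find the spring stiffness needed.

117000 N/m

ω_n = 2πf_n = 2π × 2.96 = 18.60 rad/s.
k = m·ω_n² = 339 × 18.60² = 339 × 345.9 = 117300 N/m.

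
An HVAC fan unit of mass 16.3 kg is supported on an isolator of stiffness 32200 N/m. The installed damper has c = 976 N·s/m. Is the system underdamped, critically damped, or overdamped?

underdamped

c_c = 2√(k·m) = 1449 N·s/m; ζ = c/c_c = 976/1449 = 0.674.
Since ζ < 1 the system is underdamped.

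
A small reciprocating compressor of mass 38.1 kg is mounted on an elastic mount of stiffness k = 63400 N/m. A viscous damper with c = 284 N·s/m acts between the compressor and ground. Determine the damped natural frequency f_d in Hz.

6.47 Hz

ω_n = √(k/m) = √(63400/38.1) = 40.79 rad/s.
Critical damping c_c = 2√(k·m) = 2√(63400 × 38.1) = 3108 N·s/m, so ζ = c/c_c = 284/3108 = 0.09137.
ω_d = ω_n√(1 − ζ²) = 40.79 × √(1 − 0.00835) = 40.62 rad/s.
f_d = ω_d/(2π) = 6.465 Hz.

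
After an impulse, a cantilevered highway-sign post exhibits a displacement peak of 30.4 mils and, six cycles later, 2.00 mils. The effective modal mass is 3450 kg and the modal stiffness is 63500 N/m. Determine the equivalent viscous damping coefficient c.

Logarithmic decrement δ = (1/n)·ln(x₀/x_n) = (1/6)·ln(30.4/2.00) = (1/6)·ln(15.20) = 0.4535.
ζ = δ/√(4π² + δ²) = 0.4535/√(39.48 + 0.206) = 0.4535/6.300 = 0.07200.
c = ζ · 2√(km) = 0.07200 × 2√(63500 × 3450) = 0.07200 × 29600 = 2131 N·s/m.

2130 N·s/m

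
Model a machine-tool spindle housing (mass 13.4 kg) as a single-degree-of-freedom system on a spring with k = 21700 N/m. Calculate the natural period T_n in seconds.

0.156 s

ω_n = √(k/m) = √(21700/13.4) = √1619 = 40.24 rad/s.
T_n = 2π/ω_n = 6.283/40.24 = 0.1561 s.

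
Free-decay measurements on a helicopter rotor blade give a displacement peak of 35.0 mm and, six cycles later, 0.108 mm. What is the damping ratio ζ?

Logarithmic decrement δ = (1/n)·ln(x₀/x_n) = (1/6)·ln(35.0/0.108) = (1/6)·ln(324.1) = 0.9635.
ζ = δ/√(4π² + δ²) = 0.9635/√(39.48 + 0.928) = 0.9635/6.357 = 0.1516.

0.152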